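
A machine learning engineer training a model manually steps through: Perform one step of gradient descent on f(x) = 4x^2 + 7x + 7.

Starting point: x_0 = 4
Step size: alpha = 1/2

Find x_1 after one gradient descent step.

f(x) = 4x^2 + 7x + 7
f'(x) = 8x + 7
f'(4) = 8*4 + (7) = 39
x_1 = x_0 - alpha * f'(x_0) = 4 - 1/2 * 39 = -31/2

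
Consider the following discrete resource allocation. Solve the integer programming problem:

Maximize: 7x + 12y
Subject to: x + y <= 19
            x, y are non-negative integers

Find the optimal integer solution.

Objective: 7x + 12y, constraint: x + y <= 19
Coefficient of y is 12 > coefficient of x is 7, so allocate the entire budget to y.
Optimal: x = 0, y = 19, value = 228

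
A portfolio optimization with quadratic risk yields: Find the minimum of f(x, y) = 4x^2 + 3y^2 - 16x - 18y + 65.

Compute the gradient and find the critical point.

f(x,y) = 4x^2 + 3y^2 - 16x - 18y + 65
df/dx = 8x + (-16) = 0  =>  x = 2
df/dy = 6y + (-18) = 0  =>  y = 3
f(2, 3) = 4*(2)^2 + 3*(3)^2 + -16*(2) + -18*(3) + 65 = 22
Hessian is diagonal with entries 8, 6 > 0, so this is a minimum.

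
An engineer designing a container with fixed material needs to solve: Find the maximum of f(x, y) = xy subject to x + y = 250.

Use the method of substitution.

Substitute y = 250 - x into f(x,y) = xy:
g(x) = x(250 - x) = 250x - x^2
g'(x) = 250 - 2x = 0  =>  x = 125
y = 250 - 125 = 125
Maximum value = 125 * 125 = 15625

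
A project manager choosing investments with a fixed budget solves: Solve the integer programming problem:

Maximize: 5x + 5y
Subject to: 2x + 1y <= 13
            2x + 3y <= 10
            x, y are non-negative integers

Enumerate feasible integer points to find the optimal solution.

Constraint 1: 2x + 1y <= 13
Constraint 2: 2x + 3y <= 10
Feasible x range (need y >= 0): 0 <= x <= min(13/2, 10/2) => x in {0, ..., 5}.
Enumerate feasible integer points row by row (the coefficient of y is 5 > 0, so for each x the largest feasible y gives the best value):
  x = 0: y <= min((13 - 2*0)/1, (10 - 2*0)/3) => y in {0, ..., 3}; best 5*0 + 5*3 = 15
  x = 1: y <= min((13 - 2*1)/1, (10 - 2*1)/3) => y in {0, ..., 2}; best 5*1 + 5*2 = 15
  x = 2: y <= min((13 - 2*2)/1, (10 - 2*2)/3) => y in {0, ..., 2}; best 5*2 + 5*2 = 20
  x = 3: y <= min((13 - 2*3)/1, (10 - 2*3)/3) => y in {0, ..., 1}; best 5*3 + 5*1 = 20
  x = 4: y <= min((13 - 2*4)/1, (10 - 2*4)/3) => y in {0}; best 5*4 + 5*0 = 20
  x = 5: y <= min((13 - 2*5)/1, (10 - 2*5)/3) => y in {0}; best 5*5 + 5*0 = 25
The maximum 5x + 5y = 25 is achieved at x = 5, y = 0.
Check: 2*5 + 1*0 = 10 <= 13 and 2*5 + 3*0 = 10 <= 10.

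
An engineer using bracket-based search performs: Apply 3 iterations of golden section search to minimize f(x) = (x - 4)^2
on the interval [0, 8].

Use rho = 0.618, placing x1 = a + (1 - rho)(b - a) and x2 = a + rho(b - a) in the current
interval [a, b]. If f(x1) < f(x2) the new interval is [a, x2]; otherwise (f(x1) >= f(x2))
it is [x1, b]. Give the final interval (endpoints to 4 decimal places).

Golden section search for min of f(x) = (x - 4)^2 on [0, 8].
Each step: x1 = a + (1 - rho)(b - a), x2 = a + rho(b - a); if f(x1) < f(x2) keep [a, x2], otherwise keep [x1, b].
Step 1: [0.0000, 8.0000], x1=3.0560 (f=0.8911), x2=4.9440 (f=0.8911); f(x1) = f(x2) (tie, not '<') => keep [3.0560, 8.0000]
Step 2: [3.0560, 8.0000], x1=4.9446 (f=0.8923), x2=6.1114 (f=4.4580); f(x1) < f(x2) => keep [3.0560, 6.1114]
Step 3: [3.0560, 6.1114], x1=4.2232 (f=0.0498), x2=4.9442 (f=0.8916); f(x1) < f(x2) => keep [3.0560, 4.9442]
Final interval: [3.0560, 4.9442]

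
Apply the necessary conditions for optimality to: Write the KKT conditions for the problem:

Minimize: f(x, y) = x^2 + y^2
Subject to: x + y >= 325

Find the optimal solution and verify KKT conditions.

KKT conditions for min x^2 + y^2 s.t. x + y >= 325:
Stationarity: 2x = mu, 2y = mu
So x = y = mu/2.
Complementary slackness: mu*(x + y - 325) = 0
Primal feasibility: x + y >= 325; dual feasibility: mu >= 0
If mu = 0 then x = y = 0, but 0 + 0 < 325 is infeasible, so the constraint is active.
Constraint active: x + y = 2*(mu/2) = 325 => mu = 325
x = y = 325/2, f = 105625/2
Verify: stationarity 2*(325/2) = 325 = mu; primal 325/2 + 325/2 = 325 >= 325; dual mu = 325 >= 0; complementary slackness 325*(325 - 325) = 0. All KKT conditions hold.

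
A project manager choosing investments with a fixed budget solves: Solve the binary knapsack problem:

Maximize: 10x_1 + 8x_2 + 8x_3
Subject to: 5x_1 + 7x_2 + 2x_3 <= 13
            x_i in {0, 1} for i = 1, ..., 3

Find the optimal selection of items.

Items: item 1 (v=10, w=5), item 2 (v=8, w=7), item 3 (v=8, w=2)
Capacity: 13
Checking all 8 subsets (w = total weight, v = total value):
  {}: w = 0, v = 0
  {1}: w = 5, v = 10
  {2}: w = 7, v = 8
  {3}: w = 2, v = 8
  {1, 2}: w = 12, v = 18
  {1, 3}: w = 7, v = 18
  {2, 3}: w = 9, v = 16
  {1, 2, 3}: w = 14 > 13, infeasible
Best feasible subset: items [1, 2]
(The same value 18 is also attained by {1, 3}.)
Total weight: 12 <= 13, total value: 18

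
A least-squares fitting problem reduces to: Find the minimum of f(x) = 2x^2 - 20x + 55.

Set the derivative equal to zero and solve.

f(x) = 2x^2 - 20x + 55
f'(x) = 4x + (-20) = 0
x = 20/4 = 5
f(5) = 5
Since f''(x) = 4 > 0, this is a minimum.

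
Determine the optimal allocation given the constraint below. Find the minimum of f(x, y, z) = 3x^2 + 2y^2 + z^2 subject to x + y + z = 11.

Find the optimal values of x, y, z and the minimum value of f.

Using Lagrange multipliers on f = 3x^2 + 2y^2 + z^2 with constraint x + y + z = 11:
Conditions: 2*3*x = lambda, 2*2*y = lambda, 2*1*z = lambda
So x = lambda/6, y = lambda/4, z = lambda/2
Substituting into constraint: lambda * (11/12) = 11
lambda = 12
x = 2, y = 3, z = 6
Minimum value = 66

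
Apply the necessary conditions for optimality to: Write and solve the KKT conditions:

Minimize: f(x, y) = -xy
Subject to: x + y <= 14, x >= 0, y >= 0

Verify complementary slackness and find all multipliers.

Problem: min -xy s.t. x + y <= 14 (multiplier lambda), x >= 0 (mu_x), y >= 0 (mu_y)
KKT stationarity: -y + lambda - mu_x = 0, -x + lambda - mu_y = 0, with lambda, mu_x, mu_y >= 0
Complementary slackness: lambda*(x + y - 14) = 0, mu_x*x = 0, mu_y*y = 0
If lambda = 0: y = -mu_x <= 0 and x = -mu_y <= 0 force x = y = 0 with f = 0; but x = y = 7 is feasible with f = -49 < 0, so this is not the minimum. Hence lambda > 0 and x + y = 14.
Try x > 0, y > 0 (so mu_x = mu_y = 0): y = lambda, x = lambda => x = y = lambda
x + y = 14 => 2*lambda = 14 => lambda = 7
x* = y* = 7 > 0, consistent with mu_x = mu_y = 0.
(Any feasible point with x = 0 or y = 0 has f = 0 > -49, so the minimum is not on those boundaries.)
min(-xy) = -49 (i.e. max xy = 49)
Multipliers: lambda = 7, mu_x = 0, mu_y = 0
Complementary slackness: lambda*(x + y - 14) = 7*(7 + 7 - 14) = 0, mu_x*x = 0*7 = 0, mu_y*y = 0*7 = 0. Satisfied.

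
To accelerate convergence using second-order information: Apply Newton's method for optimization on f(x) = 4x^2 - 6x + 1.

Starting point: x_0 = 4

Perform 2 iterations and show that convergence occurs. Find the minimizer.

f(x) = 4x^2 - 6x + 1, f'(x) = 8x + (-6), f''(x) = 8
Step 1: f'(4) = 26, x_1 = 4 - 26/8 = 3/4
Step 2: f'(3/4) = 0, x_2 = 3/4 (converged)
Newton's method converges in 1 step for quadratics.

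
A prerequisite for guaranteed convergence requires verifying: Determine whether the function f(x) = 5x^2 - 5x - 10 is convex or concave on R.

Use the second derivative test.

f(x) = 5x^2 - 5x - 10
f'(x) = 10x - 5
f''(x) = 10
Since f''(x) = 10 > 0 for all x, f is convex on R.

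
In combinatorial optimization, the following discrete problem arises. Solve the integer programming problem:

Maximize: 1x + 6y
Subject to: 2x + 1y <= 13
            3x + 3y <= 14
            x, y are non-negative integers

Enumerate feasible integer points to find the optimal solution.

Constraint 1: 2x + 1y <= 13
Constraint 2: 3x + 3y <= 14
Feasible x range (need y >= 0): 0 <= x <= min(13/2, 14/3) => x in {0, ..., 4}.
Enumerate feasible integer points row by row (the coefficient of y is 6 > 0, so for each x the largest feasible y gives the best value):
  x = 0: y <= min((13 - 2*0)/1, (14 - 3*0)/3) => y in {0, ..., 4}; best 1*0 + 6*4 = 24
  x = 1: y <= min((13 - 2*1)/1, (14 - 3*1)/3) => y in {0, ..., 3}; best 1*1 + 6*3 = 19
  x = 2: y <= min((13 - 2*2)/1, (14 - 3*2)/3) => y in {0, ..., 2}; best 1*2 + 6*2 = 14
  x = 3: y <= min((13 - 2*3)/1, (14 - 3*3)/3) => y in {0, ..., 1}; best 1*3 + 6*1 = 9
  x = 4: y <= min((13 - 2*4)/1, (14 - 3*4)/3) => y in {0}; best 1*4 + 6*0 = 4
The maximum 1x + 6y = 24 is achieved at x = 0, y = 4.
Check: 2*0 + 1*4 = 4 <= 13 and 3*0 + 3*4 = 12 <= 14.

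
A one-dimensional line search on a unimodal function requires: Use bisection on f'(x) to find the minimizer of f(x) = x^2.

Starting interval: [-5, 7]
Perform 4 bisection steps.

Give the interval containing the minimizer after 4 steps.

Finding critical point of f(x) = x^2 using bisection on f'(x) = 2x + 0.
f'(x) = 0 when x = 0.
Starting interval: [-5, 7]
Step 1: mid = 1, f'(mid) = 2, new interval = [-5, 1]
Step 2: mid = -2, f'(mid) = -4, new interval = [-2, 1]
Step 3: mid = -1/2, f'(mid) = -1, new interval = [-1/2, 1]
Step 4: mid = 1/4, f'(mid) = 1/2, new interval = [-1/2, 1/4]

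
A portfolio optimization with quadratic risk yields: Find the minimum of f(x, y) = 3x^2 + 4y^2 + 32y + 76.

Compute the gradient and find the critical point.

f(x,y) = 3x^2 + 4y^2 + 32y + 76
df/dx = 6x + (0) = 0  =>  x = 0
df/dy = 8y + (32) = 0  =>  y = -4
f(0, -4) = 3*(0)^2 + 4*(-4)^2 + 32*(-4) + 76 = 12
Hessian is diagonal with entries 6, 8 > 0, so this is a minimum.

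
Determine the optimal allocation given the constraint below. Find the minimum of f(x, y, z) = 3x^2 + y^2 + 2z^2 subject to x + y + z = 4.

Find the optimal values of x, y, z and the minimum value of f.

Using Lagrange multipliers on f = 3x^2 + y^2 + 2z^2 with constraint x + y + z = 4:
Conditions: 2*3*x = lambda, 2*1*y = lambda, 2*2*z = lambda
So x = lambda/6, y = lambda/2, z = lambda/4
Substituting into constraint: lambda * (11/12) = 4
lambda = 48/11
x = 8/11, y = 24/11, z = 12/11
Minimum value = 96/11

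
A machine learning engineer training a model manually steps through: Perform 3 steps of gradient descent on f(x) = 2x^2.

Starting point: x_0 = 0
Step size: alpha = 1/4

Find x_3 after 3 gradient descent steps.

f(x) = 2x^2, f'(x) = 4x + (0)
Step 1: f'(0) = 0, x_1 = 0 - 1/4 * 0 = 0
Step 2: f'(0) = 0, x_2 = 0 - 1/4 * 0 = 0
Step 3: f'(0) = 0, x_3 = 0 - 1/4 * 0 = 0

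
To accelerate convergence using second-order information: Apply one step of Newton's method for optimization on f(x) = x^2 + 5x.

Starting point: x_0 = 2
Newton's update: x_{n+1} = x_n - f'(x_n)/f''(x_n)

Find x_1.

f(x) = x^2 + 5x
f'(x) = 2x + (5), f''(x) = 2
Newton step: x_1 = x_0 - f'(x_0)/f''(x_0)
f'(2) = 9
x_1 = 2 - 9/2 = -5/2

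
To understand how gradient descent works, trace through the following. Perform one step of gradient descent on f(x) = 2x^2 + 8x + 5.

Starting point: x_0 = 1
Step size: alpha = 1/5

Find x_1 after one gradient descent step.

f(x) = 2x^2 + 8x + 5
f'(x) = 4x + 8
f'(1) = 4*1 + (8) = 12
x_1 = x_0 - alpha * f'(x_0) = 1 - 1/5 * 12 = -7/5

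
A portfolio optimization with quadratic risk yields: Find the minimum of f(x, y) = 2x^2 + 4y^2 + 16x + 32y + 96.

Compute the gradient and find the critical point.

f(x,y) = 2x^2 + 4y^2 + 16x + 32y + 96
df/dx = 4x + (16) = 0  =>  x = -4
df/dy = 8y + (32) = 0  =>  y = -4
f(-4, -4) = 2*(-4)^2 + 4*(-4)^2 + 16*(-4) + 32*(-4) + 96 = 0
Hessian is diagonal with entries 4, 8 > 0, so this is a minimum.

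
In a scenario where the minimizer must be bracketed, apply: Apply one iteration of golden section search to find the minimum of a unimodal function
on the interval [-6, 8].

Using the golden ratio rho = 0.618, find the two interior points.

Golden section search on [-6, 8].
Golden ratio rho = 0.618 (approx).
Interior points:
  x_1 = -6 + (1-0.618)*14 = -0.6520
  x_2 = -6 + 0.618*14 = 2.6520
Compare f(x_1) and f(x_2) to determine which subinterval to keep.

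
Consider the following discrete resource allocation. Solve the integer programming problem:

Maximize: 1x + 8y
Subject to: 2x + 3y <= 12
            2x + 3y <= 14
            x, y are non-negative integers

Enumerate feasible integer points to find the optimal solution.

Constraint 1: 2x + 3y <= 12
Constraint 2: 2x + 3y <= 14
Feasible x range (need y >= 0): 0 <= x <= min(12/2, 14/2) => x in {0, ..., 6}.
Enumerate feasible integer points row by row (the coefficient of y is 8 > 0, so for each x the largest feasible y gives the best value):
  x = 0: y <= min((12 - 2*0)/3, (14 - 2*0)/3) => y in {0, ..., 4}; best 1*0 + 8*4 = 32
  x = 1: y <= min((12 - 2*1)/3, (14 - 2*1)/3) => y in {0, ..., 3}; best 1*1 + 8*3 = 25
  x = 2: y <= min((12 - 2*2)/3, (14 - 2*2)/3) => y in {0, ..., 2}; best 1*2 + 8*2 = 18
  x = 3: y <= min((12 - 2*3)/3, (14 - 2*3)/3) => y in {0, ..., 2}; best 1*3 + 8*2 = 19
  x = 4: y <= min((12 - 2*4)/3, (14 - 2*4)/3) => y in {0, ..., 1}; best 1*4 + 8*1 = 12
  x = 5: y <= min((12 - 2*5)/3, (14 - 2*5)/3) => y in {0}; best 1*5 + 8*0 = 5
  x = 6: y <= min((12 - 2*6)/3, (14 - 2*6)/3) => y in {0}; best 1*6 + 8*0 = 6
The maximum 1x + 8y = 32 is achieved at x = 0, y = 4.
Check: 2*0 + 3*4 = 12 <= 12 and 2*0 + 3*4 = 12 <= 14.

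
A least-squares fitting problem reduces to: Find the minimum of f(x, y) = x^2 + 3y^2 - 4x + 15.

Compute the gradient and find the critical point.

f(x,y) = x^2 + 3y^2 - 4x + 15
df/dx = 2x + (-4) = 0  =>  x = 2
df/dy = 6y + (0) = 0  =>  y = 0
f(2, 0) = 1*(2)^2 + 3*(0)^2 + -4*(2) + 15 = 11
Hessian is diagonal with entries 2, 6 > 0, so this is a minimum.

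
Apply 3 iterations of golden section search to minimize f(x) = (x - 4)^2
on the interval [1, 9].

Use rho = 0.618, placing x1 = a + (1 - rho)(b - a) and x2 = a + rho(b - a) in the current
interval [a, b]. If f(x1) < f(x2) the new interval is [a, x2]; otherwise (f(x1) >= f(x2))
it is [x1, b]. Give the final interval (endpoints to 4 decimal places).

Golden section search for min of f(x) = (x - 4)^2 on [1, 9].
Each step: x1 = a + (1 - rho)(b - a), x2 = a + rho(b - a); if f(x1) < f(x2) keep [a, x2], otherwise keep [x1, b].
Step 1: [1.0000, 9.0000], x1=4.0560 (f=0.0031), x2=5.9440 (f=3.7791); f(x1) < f(x2) => keep [1.0000, 5.9440]
Step 2: [1.0000, 5.9440], x1=2.8886 (f=1.2352), x2=4.0554 (f=0.0031); f(x1) > f(x2) => keep [2.8886, 5.9440]
Step 3: [2.8886, 5.9440], x1=4.0558 (f=0.0031), x2=4.7768 (f=0.6035); f(x1) < f(x2) => keep [2.8886, 4.7768]
Final interval: [2.8886, 4.7768]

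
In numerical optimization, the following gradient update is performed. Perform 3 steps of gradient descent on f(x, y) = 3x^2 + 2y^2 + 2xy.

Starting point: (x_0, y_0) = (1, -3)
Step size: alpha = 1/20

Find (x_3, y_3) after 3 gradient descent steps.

f(x,y) = 3x^2 + 2y^2 + 2xy
grad_x = 6x + 2y, grad_y = 4y + 2x
Step 1: grad = (0, -10), (1, -5/2)
Step 2: grad = (1, -8), (19/20, -21/10)
Step 3: grad = (3/2, -13/2), (7/8, -71/40)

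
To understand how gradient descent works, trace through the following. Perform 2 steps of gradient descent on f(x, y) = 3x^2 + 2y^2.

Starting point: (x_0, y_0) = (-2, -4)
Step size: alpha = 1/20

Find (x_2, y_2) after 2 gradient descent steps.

f(x,y) = 3x^2 + 2y^2
grad_x = 6x + 0y, grad_y = 4y + 0x
Step 1: grad = (-12, -16), (-7/5, -16/5)
Step 2: grad = (-42/5, -64/5), (-49/50, -64/25)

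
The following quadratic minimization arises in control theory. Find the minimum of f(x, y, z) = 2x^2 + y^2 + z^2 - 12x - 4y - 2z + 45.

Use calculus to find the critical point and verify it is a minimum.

f(x,y,z) = 2x^2 + y^2 + z^2 - 12x - 4y - 2z + 45
df/dx = 4x + (-12) = 0 => x = 3
df/dy = 2y + (-4) = 0 => y = 2
df/dz = 2z + (-2) = 0 => z = 1
f(3,2,1) = 2*(3)^2 + 1*(2)^2 + 1*(1)^2 + -12*(3) + -4*(2) + -2*(1) + 45 = 22
Hessian is diagonal with entries 4, 2, 2 > 0, confirmed minimum.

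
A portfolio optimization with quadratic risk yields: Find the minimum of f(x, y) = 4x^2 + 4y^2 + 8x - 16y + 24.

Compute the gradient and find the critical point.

f(x,y) = 4x^2 + 4y^2 + 8x - 16y + 24
df/dx = 8x + (8) = 0  =>  x = -1
df/dy = 8y + (-16) = 0  =>  y = 2
f(-1, 2) = 4*(-1)^2 + 4*(2)^2 + 8*(-1) + -16*(2) + 24 = 4
Hessian is diagonal with entries 8, 8 > 0, so this is a minimum.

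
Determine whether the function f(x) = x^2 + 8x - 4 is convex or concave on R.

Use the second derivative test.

f(x) = x^2 + 8x - 4
f'(x) = 2x + 8
f''(x) = 2
Since f''(x) = 2 > 0 for all x, f is convex on R.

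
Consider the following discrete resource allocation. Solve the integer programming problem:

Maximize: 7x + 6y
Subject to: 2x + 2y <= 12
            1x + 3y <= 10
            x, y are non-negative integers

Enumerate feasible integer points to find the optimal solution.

Constraint 1: 2x + 2y <= 12
Constraint 2: 1x + 3y <= 10
Feasible x range (need y >= 0): 0 <= x <= min(12/2, 10/1) => x in {0, ..., 6}.
Enumerate feasible integer points row by row (the coefficient of y is 6 > 0, so for each x the largest feasible y gives the best value):
  x = 0: y <= min((12 - 2*0)/2, (10 - 1*0)/3) => y in {0, ..., 3}; best 7*0 + 6*3 = 18
  x = 1: y <= min((12 - 2*1)/2, (10 - 1*1)/3) => y in {0, ..., 3}; best 7*1 + 6*3 = 25
  x = 2: y <= min((12 - 2*2)/2, (10 - 1*2)/3) => y in {0, ..., 2}; best 7*2 + 6*2 = 26
  x = 3: y <= min((12 - 2*3)/2, (10 - 1*3)/3) => y in {0, ..., 2}; best 7*3 + 6*2 = 33
  x = 4: y <= min((12 - 2*4)/2, (10 - 1*4)/3) => y in {0, ..., 2}; best 7*4 + 6*2 = 40
  x = 5: y <= min((12 - 2*5)/2, (10 - 1*5)/3) => y in {0, ..., 1}; best 7*5 + 6*1 = 41
  x = 6: y <= min((12 - 2*6)/2, (10 - 1*6)/3) => y in {0}; best 7*6 + 6*0 = 42
The maximum 7x + 6y = 42 is achieved at x = 6, y = 0.
Check: 2*6 + 2*0 = 12 <= 12 and 1*6 + 3*0 = 6 <= 10.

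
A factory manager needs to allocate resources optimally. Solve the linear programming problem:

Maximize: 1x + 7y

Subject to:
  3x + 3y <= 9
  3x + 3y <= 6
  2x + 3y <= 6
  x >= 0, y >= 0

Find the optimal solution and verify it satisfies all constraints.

Feasible vertices: (0, 0), (0, 2), (2, 0)
Objective 1x + 7y at each vertex:
  (0, 0): 0
  (0, 2): 14
  (2, 0): 2
Maximum is 14 at (0, 2).
Verify constraints at (x, y) = (0, 2):
  3*0 + 3*2 = 6 <= 9
  3*0 + 3*2 = 6 <= 6 (active)
  2*0 + 3*2 = 6 <= 6 (active)
  x = 0 >= 0, y = 2 >= 0. All constraints satisfied.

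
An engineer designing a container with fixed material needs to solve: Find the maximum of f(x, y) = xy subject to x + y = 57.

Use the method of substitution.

Substitute y = 57 - x into f(x,y) = xy:
g(x) = x(57 - x) = 57x - x^2
g'(x) = 57 - 2x = 0  =>  x = 57/2
y = 57 - 57/2 = 57/2
Maximum value = (57/2) * (57/2) = 3249/4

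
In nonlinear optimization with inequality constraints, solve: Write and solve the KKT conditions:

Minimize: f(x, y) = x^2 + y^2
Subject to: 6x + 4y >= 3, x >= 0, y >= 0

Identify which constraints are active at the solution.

KKT conditions for min x^2 + y^2 s.t. 6x + 4y >= 3, x >= 0, y >= 0:
Stationarity: 2x = mu*6 + mu_x, 2y = mu*4 + mu_y, with mu, mu_x, mu_y >= 0
Complementary slackness: mu*(6x + 4y - 3) = 0, mu_x*x = 0, mu_y*y = 0
(0, 0) is infeasible (6*0 + 4*0 < 3), so if mu = 0 stationarity would force x = mu_x/2 >= 0, y = mu_y/2 >= 0 with mu_x*x = mu_y*y = 0, i.e. x = y = 0: contradiction. Hence mu > 0 and 6x + 4y = 3 is active.
Try x > 0, y > 0 (so mu_x = mu_y = 0): x = 6*mu/2, y = 4*mu/2
Substitute: 6*(6*mu/2) + 4*(4*mu/2) = 3
  mu*52/2 = 3 => mu = 3/26
x* = 9/26 > 0, y* = 3/13 > 0, consistent with mu_x = mu_y = 0.
f is convex and the constraints are linear, so this KKT point is the global minimum.
f* = 9/52
Active constraints: 6x + 4y >= 3 (holds with equality, mu = 3/26 > 0); x >= 0 and y >= 0 are inactive (mu_x = mu_y = 0).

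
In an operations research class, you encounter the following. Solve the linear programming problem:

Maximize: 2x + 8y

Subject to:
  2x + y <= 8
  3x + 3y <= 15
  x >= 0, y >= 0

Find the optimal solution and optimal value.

Feasible vertices: (0, 0), (0, 5), (3, 2), (4, 0)
Objective 2x + 8y at each:
  (0, 0): 0
  (0, 5): 40
  (3, 2): 22
  (4, 0): 8
Maximum is 40 at (0, 5).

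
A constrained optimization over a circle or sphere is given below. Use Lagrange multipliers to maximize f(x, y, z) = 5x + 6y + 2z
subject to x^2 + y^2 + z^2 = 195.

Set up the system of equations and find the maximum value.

Lagrange conditions: 5 = 2*lambda*x, 6 = 2*lambda*y, 2 = 2*lambda*z
So x:5 = y:6 = z:2, i.e. x = 5t, y = 6t, z = 2t
Constraint: t^2*(5^2 + 6^2 + 2^2) = 195
  t^2 * 65 = 195  =>  t = sqrt(3)
Maximum = 5*5t + 6*6t + 2*2t = 65*sqrt(3) = sqrt(12675)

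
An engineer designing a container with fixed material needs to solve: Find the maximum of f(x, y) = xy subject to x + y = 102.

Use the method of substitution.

Substitute y = 102 - x into f(x,y) = xy:
g(x) = x(102 - x) = 102x - x^2
g'(x) = 102 - 2x = 0  =>  x = 51
y = 102 - 51 = 51
Maximum value = 51 * 51 = 2601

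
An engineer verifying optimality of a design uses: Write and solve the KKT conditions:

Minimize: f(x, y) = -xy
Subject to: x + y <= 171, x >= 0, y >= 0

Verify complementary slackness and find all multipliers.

Problem: min -xy s.t. x + y <= 171 (multiplier lambda), x >= 0 (mu_x), y >= 0 (mu_y)
KKT stationarity: -y + lambda - mu_x = 0, -x + lambda - mu_y = 0, with lambda, mu_x, mu_y >= 0
Complementary slackness: lambda*(x + y - 171) = 0, mu_x*x = 0, mu_y*y = 0
If lambda = 0: y = -mu_x <= 0 and x = -mu_y <= 0 force x = y = 0 with f = 0; but x = y = 171/2 is feasible with f = -29241/4 < 0, so this is not the minimum. Hence lambda > 0 and x + y = 171.
Try x > 0, y > 0 (so mu_x = mu_y = 0): y = lambda, x = lambda => x = y = lambda
x + y = 171 => 2*lambda = 171 => lambda = 171/2
x* = y* = 171/2 > 0, consistent with mu_x = mu_y = 0.
(Any feasible point with x = 0 or y = 0 has f = 0 > -29241/4, so the minimum is not on those boundaries.)
min(-xy) = -29241/4 (i.e. max xy = 29241/4)
Multipliers: lambda = 171/2, mu_x = 0, mu_y = 0
Complementary slackness: lambda*(x + y - 171) = 171/2*(171/2 + 171/2 - 171) = 0, mu_x*x = 0*171/2 = 0, mu_y*y = 0*171/2 = 0. Satisfied.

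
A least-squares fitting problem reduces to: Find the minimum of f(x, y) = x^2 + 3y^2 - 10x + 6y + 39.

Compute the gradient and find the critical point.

f(x,y) = x^2 + 3y^2 - 10x + 6y + 39
df/dx = 2x + (-10) = 0  =>  x = 5
df/dy = 6y + (6) = 0  =>  y = -1
f(5, -1) = 1*(5)^2 + 3*(-1)^2 + -10*(5) + 6*(-1) + 39 = 11
Hessian is diagonal with entries 2, 6 > 0, so this is a minimum.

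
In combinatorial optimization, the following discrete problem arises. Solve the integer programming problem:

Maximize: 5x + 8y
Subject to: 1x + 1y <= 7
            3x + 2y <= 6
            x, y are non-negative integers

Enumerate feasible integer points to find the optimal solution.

Constraint 1: 1x + 1y <= 7
Constraint 2: 3x + 2y <= 6
Feasible x range (need y >= 0): 0 <= x <= min(7/1, 6/3) => x in {0, ..., 2}.
Enumerate feasible integer points row by row (the coefficient of y is 8 > 0, so for each x the largest feasible y gives the best value):
  x = 0: y <= min((7 - 1*0)/1, (6 - 3*0)/2) => y in {0, ..., 3}; best 5*0 + 8*3 = 24
  x = 1: y <= min((7 - 1*1)/1, (6 - 3*1)/2) => y in {0, ..., 1}; best 5*1 + 8*1 = 13
  x = 2: y <= min((7 - 1*2)/1, (6 - 3*2)/2) => y in {0}; best 5*2 + 8*0 = 10
The maximum 5x + 8y = 24 is achieved at x = 0, y = 3.
Check: 1*0 + 1*3 = 3 <= 7 and 3*0 + 2*3 = 6 <= 6.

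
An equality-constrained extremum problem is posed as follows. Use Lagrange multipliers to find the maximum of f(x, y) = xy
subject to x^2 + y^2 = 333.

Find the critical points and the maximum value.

Lagrange conditions: y = 2*lambda*x and x = 2*lambda*y
If x = 0 then y = 0, violating the constraint, so x, y != 0.
Dividing: y/x = x/y => x^2 = y^2 => y = x or y = -x
Constraint: 2x^2 = 333 => x^2 = 333/2 => x = +/-sqrt(333/2)
Critical points: (sqrt(333/2), sqrt(333/2)), (-sqrt(333/2), -sqrt(333/2)), (sqrt(333/2), -sqrt(333/2)), (-sqrt(333/2), sqrt(333/2))
  y = x:  xy = x^2 = 333/2  at (sqrt(333/2), sqrt(333/2)) and (-sqrt(333/2), -sqrt(333/2))
  y = -x: xy = -x^2 = -333/2 at (sqrt(333/2), -sqrt(333/2)) and (-sqrt(333/2), sqrt(333/2))
Maximum xy = 333/2 at (sqrt(333/2), sqrt(333/2)) and (-sqrt(333/2), -sqrt(333/2))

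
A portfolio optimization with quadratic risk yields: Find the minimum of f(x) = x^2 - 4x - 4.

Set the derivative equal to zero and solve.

f(x) = x^2 - 4x - 4
f'(x) = 2x + (-4) = 0
x = 4/2 = 2
f(2) = -8
Since f''(x) = 2 > 0, this is a minimum.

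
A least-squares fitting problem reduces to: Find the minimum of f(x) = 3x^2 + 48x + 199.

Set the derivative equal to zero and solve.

f(x) = 3x^2 + 48x + 199
f'(x) = 6x + (48) = 0
x = -48/6 = -8
f(-8) = 7
Since f''(x) = 6 > 0, this is a minimum.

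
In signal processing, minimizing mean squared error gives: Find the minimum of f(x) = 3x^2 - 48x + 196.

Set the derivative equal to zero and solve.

f(x) = 3x^2 - 48x + 196
f'(x) = 6x + (-48) = 0
x = 48/6 = 8
f(8) = 4
Since f''(x) = 6 > 0, this is a minimum.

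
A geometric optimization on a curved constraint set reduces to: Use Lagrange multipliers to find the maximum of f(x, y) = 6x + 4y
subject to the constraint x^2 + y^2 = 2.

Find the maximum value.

Set up Lagrange conditions: grad f = lambda * grad g
  6 = 2*lambda*x
  4 = 2*lambda*y
From these: x/y = 6/4, so x = 6t, y = 4t for some t.
Substitute into constraint: (6t)^2 + (4t)^2 = 2
  t^2 * 52 = 2
  t = sqrt(2/52)
Maximum = 6*x + 4*y = (6^2 + 4^2)*t = 52 * sqrt(2/52) = sqrt(104)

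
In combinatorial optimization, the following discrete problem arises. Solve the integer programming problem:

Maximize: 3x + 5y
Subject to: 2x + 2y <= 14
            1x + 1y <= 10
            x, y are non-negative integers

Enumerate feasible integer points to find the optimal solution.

Constraint 1: 2x + 2y <= 14
Constraint 2: 1x + 1y <= 10
Feasible x range (need y >= 0): 0 <= x <= min(14/2, 10/1) => x in {0, ..., 7}.
Enumerate feasible integer points row by row (the coefficient of y is 5 > 0, so for each x the largest feasible y gives the best value):
  x = 0: y <= min((14 - 2*0)/2, (10 - 1*0)/1) => y in {0, ..., 7}; best 3*0 + 5*7 = 35
  x = 1: y <= min((14 - 2*1)/2, (10 - 1*1)/1) => y in {0, ..., 6}; best 3*1 + 5*6 = 33
  x = 2: y <= min((14 - 2*2)/2, (10 - 1*2)/1) => y in {0, ..., 5}; best 3*2 + 5*5 = 31
  x = 3: y <= min((14 - 2*3)/2, (10 - 1*3)/1) => y in {0, ..., 4}; best 3*3 + 5*4 = 29
  x = 4: y <= min((14 - 2*4)/2, (10 - 1*4)/1) => y in {0, ..., 3}; best 3*4 + 5*3 = 27
  x = 5: y <= min((14 - 2*5)/2, (10 - 1*5)/1) => y in {0, ..., 2}; best 3*5 + 5*2 = 25
  x = 6: y <= min((14 - 2*6)/2, (10 - 1*6)/1) => y in {0, ..., 1}; best 3*6 + 5*1 = 23
  x = 7: y <= min((14 - 2*7)/2, (10 - 1*7)/1) => y in {0}; best 3*7 + 5*0 = 21
The maximum 3x + 5y = 35 is achieved at x = 0, y = 7.
Check: 2*0 + 2*7 = 14 <= 14 and 1*0 + 1*7 = 7 <= 10.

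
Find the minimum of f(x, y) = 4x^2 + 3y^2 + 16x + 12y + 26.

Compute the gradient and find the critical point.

f(x,y) = 4x^2 + 3y^2 + 16x + 12y + 26
df/dx = 8x + (16) = 0  =>  x = -2
df/dy = 6y + (12) = 0  =>  y = -2
f(-2, -2) = 4*(-2)^2 + 3*(-2)^2 + 16*(-2) + 12*(-2) + 26 = -2
Hessian is diagonal with entries 8, 6 > 0, so this is a minimum.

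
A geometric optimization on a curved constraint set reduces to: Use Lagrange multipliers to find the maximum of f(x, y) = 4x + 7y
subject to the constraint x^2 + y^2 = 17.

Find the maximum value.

Set up Lagrange conditions: grad f = lambda * grad g
  4 = 2*lambda*x
  7 = 2*lambda*y
From these: x/y = 4/7, so x = 4t, y = 7t for some t.
Substitute into constraint: (4t)^2 + (7t)^2 = 17
  t^2 * 65 = 17
  t = sqrt(17/65)
Maximum = 4*x + 7*y = (4^2 + 7^2)*t = 65 * sqrt(17/65) = sqrt(1105)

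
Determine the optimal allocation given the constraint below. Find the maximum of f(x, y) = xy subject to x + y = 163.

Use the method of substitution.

Substitute y = 163 - x into f(x,y) = xy:
g(x) = x(163 - x) = 163x - x^2
g'(x) = 163 - 2x = 0  =>  x = 163/2
y = 163 - 163/2 = 163/2
Maximum value = (163/2) * (163/2) = 26569/4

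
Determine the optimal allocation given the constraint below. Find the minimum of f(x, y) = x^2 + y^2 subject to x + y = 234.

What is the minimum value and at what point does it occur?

Substitute y = 234 - x into f(x,y) = x^2 + y^2:
g(x) = x^2 + (234 - x)^2 = 2x^2 - 468x + 54756
g'(x) = 4x - 468 = 0  =>  x = 117
y = 234 - 117 = 117
Minimum value = 117^2 + 117^2 = 27378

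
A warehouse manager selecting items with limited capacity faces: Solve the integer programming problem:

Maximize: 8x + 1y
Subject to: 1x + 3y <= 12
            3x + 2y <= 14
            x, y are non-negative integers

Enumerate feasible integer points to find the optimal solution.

Constraint 1: 1x + 3y <= 12
Constraint 2: 3x + 2y <= 14
Feasible x range (need y >= 0): 0 <= x <= min(12/1, 14/3) => x in {0, ..., 4}.
Enumerate feasible integer points row by row (the coefficient of y is 1 > 0, so for each x the largest feasible y gives the best value):
  x = 0: y <= min((12 - 1*0)/3, (14 - 3*0)/2) => y in {0, ..., 4}; best 8*0 + 1*4 = 4
  x = 1: y <= min((12 - 1*1)/3, (14 - 3*1)/2) => y in {0, ..., 3}; best 8*1 + 1*3 = 11
  x = 2: y <= min((12 - 1*2)/3, (14 - 3*2)/2) => y in {0, ..., 3}; best 8*2 + 1*3 = 19
  x = 3: y <= min((12 - 1*3)/3, (14 - 3*3)/2) => y in {0, ..., 2}; best 8*3 + 1*2 = 26
  x = 4: y <= min((12 - 1*4)/3, (14 - 3*4)/2) => y in {0, ..., 1}; best 8*4 + 1*1 = 33
The maximum 8x + 1y = 33 is achieved at x = 4, y = 1.
Check: 1*4 + 3*1 = 7 <= 12 and 3*4 + 2*1 = 14 <= 14.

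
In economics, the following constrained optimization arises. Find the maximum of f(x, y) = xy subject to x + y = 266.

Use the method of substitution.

Substitute y = 266 - x into f(x,y) = xy:
g(x) = x(266 - x) = 266x - x^2
g'(x) = 266 - 2x = 0  =>  x = 133
y = 266 - 133 = 133
Maximum value = 133 * 133 = 17689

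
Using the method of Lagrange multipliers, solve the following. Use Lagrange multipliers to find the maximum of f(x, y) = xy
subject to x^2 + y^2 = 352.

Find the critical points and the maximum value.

Lagrange conditions: y = 2*lambda*x and x = 2*lambda*y
If x = 0 then y = 0, violating the constraint, so x, y != 0.
Dividing: y/x = x/y => x^2 = y^2 => y = x or y = -x
Constraint: 2x^2 = 352 => x^2 = 176 => x = +/-sqrt(176)
Critical points: (sqrt(176), sqrt(176)), (-sqrt(176), -sqrt(176)), (sqrt(176), -sqrt(176)), (-sqrt(176), sqrt(176))
  y = x:  xy = x^2 = 176  at (sqrt(176), sqrt(176)) and (-sqrt(176), -sqrt(176))
  y = -x: xy = -x^2 = -176 at (sqrt(176), -sqrt(176)) and (-sqrt(176), sqrt(176))
Maximum xy = 176 at (sqrt(176), sqrt(176)) and (-sqrt(176), -sqrt(176))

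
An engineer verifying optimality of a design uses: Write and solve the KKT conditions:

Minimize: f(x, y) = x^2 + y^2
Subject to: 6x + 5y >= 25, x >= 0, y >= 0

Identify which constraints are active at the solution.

KKT conditions for min x^2 + y^2 s.t. 6x + 5y >= 25, x >= 0, y >= 0:
Stationarity: 2x = mu*6 + mu_x, 2y = mu*5 + mu_y, with mu, mu_x, mu_y >= 0
Complementary slackness: mu*(6x + 5y - 25) = 0, mu_x*x = 0, mu_y*y = 0
(0, 0) is infeasible (6*0 + 5*0 < 25), so if mu = 0 stationarity would force x = mu_x/2 >= 0, y = mu_y/2 >= 0 with mu_x*x = mu_y*y = 0, i.e. x = y = 0: contradiction. Hence mu > 0 and 6x + 5y = 25 is active.
Try x > 0, y > 0 (so mu_x = mu_y = 0): x = 6*mu/2, y = 5*mu/2
Substitute: 6*(6*mu/2) + 5*(5*mu/2) = 25
  mu*61/2 = 25 => mu = 50/61
x* = 150/61 > 0, y* = 125/61 > 0, consistent with mu_x = mu_y = 0.
f is convex and the constraints are linear, so this KKT point is the global minimum.
f* = 625/61
Active constraints: 6x + 5y >= 25 (holds with equality, mu = 50/61 > 0); x >= 0 and y >= 0 are inactive (mu_x = mu_y = 0).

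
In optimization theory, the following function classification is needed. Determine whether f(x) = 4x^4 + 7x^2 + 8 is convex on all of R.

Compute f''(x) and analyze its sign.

f(x) = 4x^4 + 7x^2 + 8
f'(x) = 16x^3 + 14x
f''(x) = 48x^2 + 14
f''(x) = 48x^2 + 14 >= 14 > 0 for all x
Therefore, f is convex on R.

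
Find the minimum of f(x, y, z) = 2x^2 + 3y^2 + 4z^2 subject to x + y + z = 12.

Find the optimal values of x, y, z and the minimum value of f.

Using Lagrange multipliers on f = 2x^2 + 3y^2 + 4z^2 with constraint x + y + z = 12:
Conditions: 2*2*x = lambda, 2*3*y = lambda, 2*4*z = lambda
So x = lambda/4, y = lambda/6, z = lambda/8
Substituting into constraint: lambda * (13/24) = 12
lambda = 288/13
x = 72/13, y = 48/13, z = 36/13
Minimum value = 1728/13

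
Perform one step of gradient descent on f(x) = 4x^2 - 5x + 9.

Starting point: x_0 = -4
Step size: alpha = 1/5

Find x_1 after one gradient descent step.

f(x) = 4x^2 - 5x + 9
f'(x) = 8x - 5
f'(-4) = 8*-4 + (-5) = -37
x_1 = x_0 - alpha * f'(x_0) = -4 - 1/5 * -37 = 17/5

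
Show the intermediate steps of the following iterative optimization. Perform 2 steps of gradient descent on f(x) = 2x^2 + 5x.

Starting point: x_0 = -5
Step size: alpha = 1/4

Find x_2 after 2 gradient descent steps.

f(x) = 2x^2 + 5x, f'(x) = 4x + (5)
Step 1: f'(-5) = -15, x_1 = -5 - 1/4 * -15 = -5/4
Step 2: f'(-5/4) = 0, x_2 = -5/4 - 1/4 * 0 = -5/4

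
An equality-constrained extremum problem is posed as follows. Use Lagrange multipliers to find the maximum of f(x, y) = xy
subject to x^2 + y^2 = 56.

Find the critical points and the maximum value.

Lagrange conditions: y = 2*lambda*x and x = 2*lambda*y
If x = 0 then y = 0, violating the constraint, so x, y != 0.
Dividing: y/x = x/y => x^2 = y^2 => y = x or y = -x
Constraint: 2x^2 = 56 => x^2 = 28 => x = +/-sqrt(28)
Critical points: (sqrt(28), sqrt(28)), (-sqrt(28), -sqrt(28)), (sqrt(28), -sqrt(28)), (-sqrt(28), sqrt(28))
  y = x:  xy = x^2 = 28  at (sqrt(28), sqrt(28)) and (-sqrt(28), -sqrt(28))
  y = -x: xy = -x^2 = -28 at (sqrt(28), -sqrt(28)) and (-sqrt(28), sqrt(28))
Maximum xy = 28 at (sqrt(28), sqrt(28)) and (-sqrt(28), -sqrt(28))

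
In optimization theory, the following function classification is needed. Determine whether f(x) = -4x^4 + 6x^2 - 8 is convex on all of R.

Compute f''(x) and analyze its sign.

f(x) = -4x^4 + 6x^2 - 8
f'(x) = -16x^3 + 12x
f''(x) = -48x^2 + 12
f''(x) = -48x^2 + 12 -> -inf as |x| -> inf
Therefore, f is not globally convex on R.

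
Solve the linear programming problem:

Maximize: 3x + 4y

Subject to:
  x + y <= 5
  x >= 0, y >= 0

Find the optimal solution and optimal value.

The feasible region has vertices at [(0, 0), (5, 0), (0, 5)].
Checking objective 3x + 4y at each vertex:
  (0, 0): 3*0 + 4*0 = 0
  (5, 0): 3*5 + 4*0 = 15
  (0, 5): 3*0 + 4*5 = 20
Maximum is 20 at (0, 5).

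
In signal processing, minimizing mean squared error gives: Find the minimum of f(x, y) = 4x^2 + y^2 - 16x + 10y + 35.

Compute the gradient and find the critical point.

f(x,y) = 4x^2 + y^2 - 16x + 10y + 35
df/dx = 8x + (-16) = 0  =>  x = 2
df/dy = 2y + (10) = 0  =>  y = -5
f(2, -5) = 4*(2)^2 + 1*(-5)^2 + -16*(2) + 10*(-5) + 35 = -6
Hessian is diagonal with entries 8, 2 > 0, so this is a minimum.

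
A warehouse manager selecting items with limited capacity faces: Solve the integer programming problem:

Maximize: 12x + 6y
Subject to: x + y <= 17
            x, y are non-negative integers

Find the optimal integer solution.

Objective: 12x + 6y, constraint: x + y <= 17
Coefficient of x is 12 >= coefficient of y is 6, so allocate the entire budget to x.
Optimal: x = 17, y = 0, value = 204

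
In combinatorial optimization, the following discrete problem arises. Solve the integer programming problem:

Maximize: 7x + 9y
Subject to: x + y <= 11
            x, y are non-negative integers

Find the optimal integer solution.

Objective: 7x + 9y, constraint: x + y <= 11
Coefficient of y is 9 > coefficient of x is 7, so allocate the entire budget to y.
Optimal: x = 0, y = 11, value = 99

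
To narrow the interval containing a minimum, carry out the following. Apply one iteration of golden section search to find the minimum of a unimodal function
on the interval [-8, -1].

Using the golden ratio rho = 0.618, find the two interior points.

Golden section search on [-8, -1].
Golden ratio rho = 0.618 (approx).
Interior points:
  x_1 = -8 + (1-0.618)*7 = -5.3260
  x_2 = -8 + 0.618*7 = -3.6740
Compare f(x_1) and f(x_2) to determine which subinterval to keep.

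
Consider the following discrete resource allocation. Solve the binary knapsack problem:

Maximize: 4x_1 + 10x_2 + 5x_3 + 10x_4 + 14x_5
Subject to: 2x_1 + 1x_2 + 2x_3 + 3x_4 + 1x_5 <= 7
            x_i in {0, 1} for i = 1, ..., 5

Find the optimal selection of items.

Items: item 1 (v=4, w=2), item 2 (v=10, w=1), item 3 (v=5, w=2), item 4 (v=10, w=3), item 5 (v=14, w=1)
Capacity: 7
Checking all 32 subsets (w = total weight, v = total value):
  {}: w = 0, v = 0
  {1}: w = 2, v = 4
  {2}: w = 1, v = 10
  {3}: w = 2, v = 5
  {4}: w = 3, v = 10
  {5}: w = 1, v = 14
  {1, 2}: w = 3, v = 14
  {1, 3}: w = 4, v = 9
  {1, 4}: w = 5, v = 14
  {1, 5}: w = 3, v = 18
  {2, 3}: w = 3, v = 15
  {2, 4}: w = 4, v = 20
  {2, 5}: w = 2, v = 24
  {3, 4}: w = 5, v = 15
  {3, 5}: w = 3, v = 19
  {4, 5}: w = 4, v = 24
  {1, 2, 3}: w = 5, v = 19
  {1, 2, 4}: w = 6, v = 24
  {1, 2, 5}: w = 4, v = 28
  {1, 3, 4}: w = 7, v = 19
  {1, 3, 5}: w = 5, v = 23
  {1, 4, 5}: w = 6, v = 28
  {2, 3, 4}: w = 6, v = 25
  {2, 3, 5}: w = 4, v = 29
  {2, 4, 5}: w = 5, v = 34
  {3, 4, 5}: w = 6, v = 29
  {1, 2, 3, 4}: w = 8 > 7, infeasible
  {1, 2, 3, 5}: w = 6, v = 33
  {1, 2, 4, 5}: w = 7, v = 38
  {1, 3, 4, 5}: w = 8 > 7, infeasible
  {2, 3, 4, 5}: w = 7, v = 39
  {1, 2, 3, 4, 5}: w = 9 > 7, infeasible
Best feasible subset: items [2, 3, 4, 5]
Total weight: 7 <= 7, total value: 39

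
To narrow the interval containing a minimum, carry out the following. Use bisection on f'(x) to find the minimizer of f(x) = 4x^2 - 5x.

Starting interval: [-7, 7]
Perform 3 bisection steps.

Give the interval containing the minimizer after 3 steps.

Finding critical point of f(x) = 4x^2 - 5x using bisection on f'(x) = 8x + -5.
f'(x) = 0 when x = 5/8.
Starting interval: [-7, 7]
Step 1: mid = 0, f'(mid) = -5, new interval = [0, 7]
Step 2: mid = 7/2, f'(mid) = 23, new interval = [0, 7/2]
Step 3: mid = 7/4, f'(mid) = 9, new interval = [0, 7/4]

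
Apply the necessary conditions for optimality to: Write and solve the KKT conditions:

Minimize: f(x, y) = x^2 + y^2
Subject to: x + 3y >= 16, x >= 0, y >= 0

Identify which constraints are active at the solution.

KKT conditions for min x^2 + y^2 s.t. 1x + 3y >= 16, x >= 0, y >= 0:
Stationarity: 2x = mu*1 + mu_x, 2y = mu*3 + mu_y, with mu, mu_x, mu_y >= 0
Complementary slackness: mu*(x + 3y - 16) = 0, mu_x*x = 0, mu_y*y = 0
(0, 0) is infeasible (1*0 + 3*0 < 16), so if mu = 0 stationarity would force x = mu_x/2 >= 0, y = mu_y/2 >= 0 with mu_x*x = mu_y*y = 0, i.e. x = y = 0: contradiction. Hence mu > 0 and x + 3y = 16 is active.
Try x > 0, y > 0 (so mu_x = mu_y = 0): x = 1*mu/2, y = 3*mu/2
Substitute: 1*(1*mu/2) + 3*(3*mu/2) = 16
  mu*10/2 = 16 => mu = 16/5
x* = 8/5 > 0, y* = 24/5 > 0, consistent with mu_x = mu_y = 0.
f is convex and the constraints are linear, so this KKT point is the global minimum.
f* = 128/5
Active constraints: x + 3y >= 16 (holds with equality, mu = 16/5 > 0); x >= 0 and y >= 0 are inactive (mu_x = mu_y = 0).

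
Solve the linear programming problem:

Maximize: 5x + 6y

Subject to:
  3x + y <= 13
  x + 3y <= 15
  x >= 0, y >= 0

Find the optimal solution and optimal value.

Feasible vertices: (0, 0), (0, 5), (3, 4), (13/3, 0)
Objective 5x + 6y at each:
  (0, 0): 0
  (0, 5): 30
  (3, 4): 39
  (13/3, 0): 65/3
Maximum is 39 at (3, 4).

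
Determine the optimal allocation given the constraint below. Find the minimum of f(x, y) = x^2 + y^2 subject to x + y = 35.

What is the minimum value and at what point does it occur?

Substitute y = 35 - x into f(x,y) = x^2 + y^2:
g(x) = x^2 + (35 - x)^2 = 2x^2 - 70x + 1225
g'(x) = 4x - 70 = 0  =>  x = 35/2
y = 35 - 35/2 = 35/2
Minimum value = (35/2)^2 + (35/2)^2 = 1225/2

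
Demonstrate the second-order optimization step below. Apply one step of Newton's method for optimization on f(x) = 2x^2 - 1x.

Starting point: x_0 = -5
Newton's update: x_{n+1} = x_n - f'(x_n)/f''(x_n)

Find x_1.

f(x) = 2x^2 - 1x
f'(x) = 4x + (-1), f''(x) = 4
Newton step: x_1 = x_0 - f'(x_0)/f''(x_0)
f'(-5) = -21
x_1 = -5 - -21/4 = 1/4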